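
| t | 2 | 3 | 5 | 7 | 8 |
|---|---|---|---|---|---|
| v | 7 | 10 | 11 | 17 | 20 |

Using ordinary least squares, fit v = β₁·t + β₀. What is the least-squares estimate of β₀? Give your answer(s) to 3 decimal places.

β₀ = 2.808

Sums needed: Σt·t = 151, Σt = 25, Σ1 = 5.
Right-hand side: Σt·v = 378, Σv = 65.
AᵀA·[β₁, β₀]ᵀ = Aᵀv becomes [[151, 25]; [25, 5]]·[β₁, β₀]ᵀ = [378, 65]ᵀ.
Eliminating β₀: 5·(row 1) − 25·(row 2) gives 130·β₁ = 5·378 − 25·65 = 265, so β₁ = 53/26.
Then β₀ = (65 − 25·(53/26))/5 = 73/26.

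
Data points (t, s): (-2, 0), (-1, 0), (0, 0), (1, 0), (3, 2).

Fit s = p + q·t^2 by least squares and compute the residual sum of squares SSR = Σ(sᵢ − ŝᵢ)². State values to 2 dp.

Setting ∂/∂p … = 0 gives: 5·p + 15·q = 2;  15·p + 99·q = 18.
(Σ1 = 5, Σt^2 = 15, Σt^2·t^2 = 99, Σs = 2, Σt^2·s = 18.)
Δ = 5·99 − 15² = 270.
p = (2·99 − 15·18)/270 = -4/15; q = (5·18 − 15·2)/270 = 2/9.
Residuals: -28/45, 2/45, 4/15, 2/45, 4/15; SSR = 8/15.

SSR = 0.53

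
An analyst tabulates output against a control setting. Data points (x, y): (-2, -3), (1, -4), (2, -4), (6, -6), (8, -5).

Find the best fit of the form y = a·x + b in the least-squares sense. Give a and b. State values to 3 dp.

a = -0.250, b = -3.650

MᵀM·[a, b]ᵀ = Mᵀy reads: 109·a + 15·b = -82;  15·a + 5·b = -22.
Determinant 109·5 − 15² = 320.
a = ((-82)·5 − 15·(-22))/320 = -1/4; b = (109·(-22) − 15·(-82))/320 = -73/20.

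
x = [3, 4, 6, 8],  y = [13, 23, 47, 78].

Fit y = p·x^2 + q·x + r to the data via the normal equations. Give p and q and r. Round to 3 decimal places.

p = 0.815, q = 4.004, r = -6.249

The normal equations are: 5729·p + 819·q + 125·r = 7169;  819·p + 125·q + 21·r = 1037;  125·p + 21·q + 4·r = 161.
Solving the 3×3 system (Gaussian elimination) gives p = 649/796, q = 3187/796, r = -2487/398.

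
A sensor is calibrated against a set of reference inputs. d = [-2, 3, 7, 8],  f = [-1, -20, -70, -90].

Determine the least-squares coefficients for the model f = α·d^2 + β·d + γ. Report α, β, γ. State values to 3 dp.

Compute the Gram sums: Σd^2·d^2 = 6594, Σd^2·d = 874, Σd^2 = 126, Σd·d = 126, Σd = 16, Σ1 = 4.
And Σd^2·f = -9374, Σd·f = -1268, Σf = -181.
Normal equations: [[6594, 874, 126]; [874, 126, 16]; [126, 16, 4]]·[α, β, γ]ᵀ = [-9374, -1268, -181]ᵀ.
Inverting the 3×3 Gram matrix, [α, β, γ]ᵀ = [-5283/5170, -2767/1034, -554/235]ᵀ.

α = -1.022, β = -2.676, γ = -2.357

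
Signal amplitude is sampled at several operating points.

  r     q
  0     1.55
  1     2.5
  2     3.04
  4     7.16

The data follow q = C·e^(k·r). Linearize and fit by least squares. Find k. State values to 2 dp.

k = 0.37

Linearized form: ln q = k·r + ln C. From the 4 transformed points,
XᵀX = [[21.0000, 7.0000]; [7.0000, 4]], rhs = [11.0140, 4.4349]ᵀ  (here Σr = 7.0000, Σ(r)² = 21.0000, Σln q = 4.4349, Σr·ln q = 11.0140).
Solving (det = 35.0000): k = 0.37177, ln C = 0.45814.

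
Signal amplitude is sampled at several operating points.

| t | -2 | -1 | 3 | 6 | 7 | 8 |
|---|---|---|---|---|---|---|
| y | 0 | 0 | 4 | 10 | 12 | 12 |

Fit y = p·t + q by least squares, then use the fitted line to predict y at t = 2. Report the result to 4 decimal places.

ŷ = 4.3389

The normal system AᵀA·[p, q]ᵀ = Aᵀy is [[163, 21]; [21, 6]]·[p, q]ᵀ = [252, 38]ᵀ.
Eliminating q: 6·(row 1) − 21·(row 2) gives 537·p = 6·252 − 21·38 = 714, so p = 238/179.
Then q = (38 − 21·(238/179))/6 = 902/537.
At t = 2: ŷ = (238/179)·(2) + (902/537)·(1) = 2330/537.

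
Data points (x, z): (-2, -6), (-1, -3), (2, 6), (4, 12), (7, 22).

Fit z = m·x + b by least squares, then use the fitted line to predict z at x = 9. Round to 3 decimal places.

Entries of AᵀA: Σx·x = 74, Σx = 10, Σ1 = 5.
Right-hand side: Σx·z = 229, Σz = 31.
AᵀA·[m, b]ᵀ = Aᵀz becomes [[74, 10]; [10, 5]]·[m, b]ᵀ = [229, 31]ᵀ.
Δ = 74·5 − 10² = 270.
m = (229·5 − 10·31)/270 = 167/54; b = (74·31 − 10·229)/270 = 2/135.
At x = 9: ẑ = (167/54)·(9) + (2/135)·(1) = 7519/270.

ẑ = 27.848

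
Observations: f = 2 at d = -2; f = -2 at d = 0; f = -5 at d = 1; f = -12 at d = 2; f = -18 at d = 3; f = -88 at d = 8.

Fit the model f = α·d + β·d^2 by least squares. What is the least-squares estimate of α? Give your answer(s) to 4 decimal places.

α = -3.3019

Setting ∂/∂α … = 0 gives: 82·α + 540·β = -791;  540·α + 4210·β = -5839.
Δ = 82·4210 − 540² = 53620.
α = ((-791)·4210 − 540·(-5839))/53620 = -17705/5362; β = (82·(-5839) − 540·(-791))/53620 = -25829/26810.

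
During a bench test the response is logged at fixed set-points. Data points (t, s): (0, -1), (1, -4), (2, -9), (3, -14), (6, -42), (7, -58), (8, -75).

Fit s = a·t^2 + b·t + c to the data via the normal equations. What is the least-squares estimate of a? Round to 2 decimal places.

a = -1.02

The normal system XᵀX·[a, b, c]ᵀ = Xᵀs is [[7891, 1107, 163]; [1107, 163, 27]; [163, 27, 7]]·[a, b, c]ᵀ = [-9320, -1322, -203]ᵀ.
Inverting the 3×3 Gram matrix, [a, b, c]ᵀ = [-457/448, -389/448, -425/224]ᵀ.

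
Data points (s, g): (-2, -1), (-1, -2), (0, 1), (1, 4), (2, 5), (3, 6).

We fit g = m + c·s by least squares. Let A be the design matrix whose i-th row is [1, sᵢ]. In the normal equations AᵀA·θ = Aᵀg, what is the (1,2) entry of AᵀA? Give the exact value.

3

Row 1 ↔ basis 1, column 2 ↔ basis s, so (AᵀA)_{1,2} = Σᵢ s = (1)·(-2) + (1)·(-1) + (1)·(0) + (1)·(1) + (1)·(2) + (1)·(3) = 3.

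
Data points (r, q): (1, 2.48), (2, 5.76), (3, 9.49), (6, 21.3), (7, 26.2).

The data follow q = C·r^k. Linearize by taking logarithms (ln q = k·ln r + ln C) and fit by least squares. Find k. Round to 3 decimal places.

k = 1.206

Linearized form: ln q = k·ln r + ln C. From the 5 transformed points,
XᵀX = [[8.6844, 5.5294]; [5.5294, 5]], rhs = [15.5211, 11.2339]ᵀ  (here Σln r = 5.5294, Σ(ln r)² = 8.6844, Σln q = 11.2339, Σln r·ln q = 15.5211).
Solving (det = 12.8473): k = 1.20560, ln C = 0.91353.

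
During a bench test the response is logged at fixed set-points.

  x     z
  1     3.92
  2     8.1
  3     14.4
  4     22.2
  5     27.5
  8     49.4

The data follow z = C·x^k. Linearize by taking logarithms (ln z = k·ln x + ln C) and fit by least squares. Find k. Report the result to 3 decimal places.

k = 1.241

Let Y = ln z. Fitting Y = k·ln x + ln C by least squares:
XᵀX = [[10.5236, 6.8669]; [6.8669, 6]], rhs = [22.1216, 16.4394]ᵀ  (here Σln x = 6.8669, Σ(ln x)² = 10.5236, Σln z = 16.4394, Σln x·ln z = 22.1216).
Δ = 10.5236·6 − (6.8669)² = 15.9867; k = (22.1216·6 − 6.8669·16.4394)/15.9867 = 1.24109, ln C = (10.5236·16.4394 − 6.8669·22.1216)/15.9867 = 1.31949.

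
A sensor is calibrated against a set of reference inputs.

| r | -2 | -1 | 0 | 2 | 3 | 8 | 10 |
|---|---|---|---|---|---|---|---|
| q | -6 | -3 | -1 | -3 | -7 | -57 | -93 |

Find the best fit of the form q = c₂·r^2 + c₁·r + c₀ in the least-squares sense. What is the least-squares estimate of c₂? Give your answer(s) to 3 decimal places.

c₂ = -1.012

Compute the Gram sums: Σr^2·r^2 = 14210, Σr^2·r = 1538, Σr^2 = 182, Σr·r = 182, Σr = 20, Σ1 = 7.
Moment sums: Σr^2·q = -13050, Σr·q = -1398, Σq = -170.
Row-reducing yields c₂ = -43403/42896, c₁ = 5779/6128, c₀ = -14431/21448.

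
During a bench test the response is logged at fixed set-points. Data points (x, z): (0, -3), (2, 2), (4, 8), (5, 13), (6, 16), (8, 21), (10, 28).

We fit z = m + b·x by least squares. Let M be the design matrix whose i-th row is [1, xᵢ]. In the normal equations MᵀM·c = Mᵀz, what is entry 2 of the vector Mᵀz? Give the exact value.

Entry 2 ↔ basis x, so (Mᵀz)_{2} = Σᵢ (x)·zᵢ = (0)·(-3) + (2)·(2) + (4)·(8) + (5)·(13) + (6)·(16) + (8)·(21) + (10)·(28) = 645.

645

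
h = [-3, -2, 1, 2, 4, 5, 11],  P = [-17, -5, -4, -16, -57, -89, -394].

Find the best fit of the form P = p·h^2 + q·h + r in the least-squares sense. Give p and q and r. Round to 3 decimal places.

p = -3.013, q = -2.828, r = 1.618

XᵀX·[p, q, r]ᵀ = XᵀP reads: 15636·p + 1494·q + 180·r = -51052;  1494·p + 180·q + 18·r = -4982;  180·p + 18·q + 7·r = -582.
Solving the 3×3 system (Gaussian elimination) gives p = -79805/26483, q = -674036/238347, r = 42838/26483.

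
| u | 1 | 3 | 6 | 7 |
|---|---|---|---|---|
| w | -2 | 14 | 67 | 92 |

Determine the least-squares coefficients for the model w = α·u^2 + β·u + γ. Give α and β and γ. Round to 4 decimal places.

The normal equations are: 3779·α + 587·β + 95·γ = 7044;  587·α + 95·β + 17·γ = 1086;  95·α + 17·β + 4·γ = 171.
Row-reducing yields α = 225/118, β = 51/118, γ = -258/59.

α = 1.9068, β = 0.4322, γ = -4.3729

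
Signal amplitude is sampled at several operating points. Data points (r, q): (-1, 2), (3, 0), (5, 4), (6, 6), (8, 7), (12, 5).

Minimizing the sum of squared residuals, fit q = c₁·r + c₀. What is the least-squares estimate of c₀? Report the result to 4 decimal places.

Entries of MᵀM: Σr·r = 279, Σr = 33, Σ1 = 6.
For Mᵀq: Σr·q = 170, Σq = 24.
det = 279·6 − 33² = 585.
c₁ = (170·6 − 33·24)/585 = 76/195; c₀ = (279·24 − 33·170)/585 = 362/195.

c₀ = 1.8564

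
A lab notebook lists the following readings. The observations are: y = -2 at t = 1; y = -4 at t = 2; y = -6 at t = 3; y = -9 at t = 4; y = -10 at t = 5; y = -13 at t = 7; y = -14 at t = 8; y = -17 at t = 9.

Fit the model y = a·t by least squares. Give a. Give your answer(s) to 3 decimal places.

From the data, Σt·t = 249.
Moment sums: Σt·y = -470.
So MᵀM·[a]ᵀ = Mᵀy: [[249]]·[a]ᵀ = [-470]ᵀ.
a = (-470)/249 = -1.88755.

a = -1.888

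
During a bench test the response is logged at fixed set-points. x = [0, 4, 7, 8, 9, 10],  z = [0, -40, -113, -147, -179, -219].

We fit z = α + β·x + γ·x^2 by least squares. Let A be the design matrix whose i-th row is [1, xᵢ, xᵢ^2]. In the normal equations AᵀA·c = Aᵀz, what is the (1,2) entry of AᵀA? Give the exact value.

38

Row 1 ↔ basis 1, column 2 ↔ basis x, so (AᵀA)_{1,2} = Σᵢ x = (1)·(0) + (1)·(4) + (1)·(7) + (1)·(8) + (1)·(9) + (1)·(10) = 38.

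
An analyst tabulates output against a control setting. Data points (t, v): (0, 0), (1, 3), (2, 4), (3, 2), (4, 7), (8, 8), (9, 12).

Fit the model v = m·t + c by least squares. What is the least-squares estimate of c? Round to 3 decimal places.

c = 0.889

Entries of MᵀM: Σt·t = 175, Σt = 27, Σ1 = 7.
And Σt·v = 217, Σv = 36.
So MᵀM·[m, c]ᵀ = Mᵀv: [[175, 27]; [27, 7]]·[m, c]ᵀ = [217, 36]ᵀ.
Δ = 175·7 − 27² = 496.
m = (217·7 − 27·36)/496 = 547/496; c = (175·36 − 27·217)/496 = 441/496.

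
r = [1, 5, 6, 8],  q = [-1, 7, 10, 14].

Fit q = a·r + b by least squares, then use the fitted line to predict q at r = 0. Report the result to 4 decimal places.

q̂ = -3.2692

The normal equations are: 126·a + 20·b = 206;  20·a + 4·b = 30.
(Σr·r = 126, Σr = 20, Σ1 = 4, Σr·q = 206, Σq = 30.)
Determinant 126·4 − 20² = 104.
a = (206·4 − 20·30)/104 = 28/13; b = (126·30 − 20·206)/104 = -85/26.
At r = 0: q̂ = (28/13)·(0) + (-85/26)·(1) = -85/26.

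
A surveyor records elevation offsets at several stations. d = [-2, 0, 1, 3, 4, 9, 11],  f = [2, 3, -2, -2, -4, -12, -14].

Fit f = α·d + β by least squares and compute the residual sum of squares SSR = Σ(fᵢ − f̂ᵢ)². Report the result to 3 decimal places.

SSR = 11.502

With design matrix X, XᵀX = [[232, 26]; [26, 7]] and Xᵀf = [-290, -29]ᵀ.
Eliminating β: 7·(row 1) − 26·(row 2) gives 948·α = 7·(-290) − 26·(-29) = -1276, so α = -319/237.
Then β = ((-29) − 26·(-319/237))/7 = 203/237.
Residuals: -367/237, 508/237, -358/237, 280/237, 125/237, -176/237, -4/79; SSR = 2726/237.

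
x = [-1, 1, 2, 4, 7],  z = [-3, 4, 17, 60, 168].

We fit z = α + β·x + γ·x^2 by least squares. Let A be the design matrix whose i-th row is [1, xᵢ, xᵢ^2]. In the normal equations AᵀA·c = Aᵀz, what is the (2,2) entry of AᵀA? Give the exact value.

71

Row 2 ↔ basis x, column 2 ↔ basis x, so (AᵀA)_{2,2} = Σᵢ (x)·(x) = (-1)·(-1) + (1)·(1) + (2)·(2) + (4)·(4) + (7)·(7) = 71.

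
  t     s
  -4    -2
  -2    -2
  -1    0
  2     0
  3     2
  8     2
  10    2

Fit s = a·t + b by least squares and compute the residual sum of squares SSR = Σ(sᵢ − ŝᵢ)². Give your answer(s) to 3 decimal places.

SSR = 4.294

The normal system XᵀX·[a, b]ᵀ = Xᵀs is [[198, 16]; [16, 7]]·[a, b]ᵀ = [54, 2]ᵀ.
det = 198·7 − 16² = 1130.
a = (54·7 − 16·2)/1130 = 173/565; b = (198·2 − 16·54)/1130 = -234/565.
Residuals: -204/565, -110/113, 407/565, -112/565, 169/113, -4/113, -366/565; SSR = 2426/565.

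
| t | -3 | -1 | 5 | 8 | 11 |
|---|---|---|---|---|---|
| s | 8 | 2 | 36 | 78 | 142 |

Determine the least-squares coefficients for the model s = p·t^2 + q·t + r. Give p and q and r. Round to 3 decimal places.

p = 1.026, q = 1.349, r = 2.677

Sums needed: Σt^2·t^2 = 19444, Σt^2·t = 1940, Σt^2 = 220, Σt·t = 220, Σt = 20, Σ1 = 5.
And Σt^2·s = 23148, Σt·s = 2340, Σs = 266.
Row-reducing yields p = 40/39, q = 263/195, r = 174/65.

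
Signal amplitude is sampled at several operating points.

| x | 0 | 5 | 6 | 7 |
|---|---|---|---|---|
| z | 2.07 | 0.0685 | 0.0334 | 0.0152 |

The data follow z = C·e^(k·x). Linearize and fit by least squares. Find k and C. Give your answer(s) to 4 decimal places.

Let Y = ln z. Fitting Y = k·x + ln C by least squares:
Sums: Σx = 18.0000, Σ(x)² = 110.0000, Σln z = -9.5390, Σx·ln z = -63.1050.
Normal system: [[110.0000, 18.0000]; [18.0000, 4]]·[k, ln C]ᵀ = [-63.1050, -9.5390]ᵀ.
Slope k = (n·Σx·ln z − Σx·Σln z)/(n·Σ(x)² − (Σx)²) = (4·-63.1050 − 18.0000·-9.5390)/116.0000 = -0.69584; ln C = (Σln z − k·Σx)/n = 0.74652, so C = exp(0.74652) = 2.10966.

k = -0.6958, C = 2.1097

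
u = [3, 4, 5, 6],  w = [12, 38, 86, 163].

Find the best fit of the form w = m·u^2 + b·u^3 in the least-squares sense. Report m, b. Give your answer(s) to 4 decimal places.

m = -1.9186, b = 1.0738

Setting ∂/∂m … = 0 gives: 2258·m + 12168·b = 8734;  12168·m + 67106·b = 48714.
(Σu^2·u^2 = 2258, Σu^2·u^3 = 12168, Σu^3·u^3 = 67106, Σu^2·w = 8734, Σu^3·w = 48714.)
Δ = 2258·67106 − 12168² = 3465124.
m = (8734·67106 − 12168·48714)/3465124 = -127849/66637; b = (2258·48714 − 12168·8734)/3465124 = 930225/866281.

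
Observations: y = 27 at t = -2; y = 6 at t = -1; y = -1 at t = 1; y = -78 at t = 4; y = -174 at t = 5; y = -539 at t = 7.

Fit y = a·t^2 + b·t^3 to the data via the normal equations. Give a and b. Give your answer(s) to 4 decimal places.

Setting ∂/∂a … = 0 gives: 3300·a + 20924·b = -31896;  20924·a + 137436·b = -211842.
Δ = 3300·137436 − 20924² = 15725024.
a = ((-31896)·137436 − 20924·(-211842))/15725024 = 6115419/1965628; b = (3300·(-211842) − 20924·(-31896))/15725024 = -3960837/1965628.

a = 3.1112, b = -2.0150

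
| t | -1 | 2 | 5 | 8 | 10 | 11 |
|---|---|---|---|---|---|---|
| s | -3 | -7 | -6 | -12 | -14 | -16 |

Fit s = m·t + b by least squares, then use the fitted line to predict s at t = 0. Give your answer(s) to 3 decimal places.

ŝ = -3.632

Entries of XᵀX: Σt·t = 315, Σt = 35, Σ1 = 6.
Right-hand side: Σt·s = -453, Σs = -58.
Normal equations: [[315, 35]; [35, 6]]·[m, b]ᵀ = [-453, -58]ᵀ.
Determinant 315·6 − 35² = 665.
m = ((-453)·6 − 35·(-58))/665 = -688/665; b = (315·(-58) − 35·(-453))/665 = -69/19.
At t = 0: ŝ = (-688/665)·(0) + (-69/19)·(1) = -69/19.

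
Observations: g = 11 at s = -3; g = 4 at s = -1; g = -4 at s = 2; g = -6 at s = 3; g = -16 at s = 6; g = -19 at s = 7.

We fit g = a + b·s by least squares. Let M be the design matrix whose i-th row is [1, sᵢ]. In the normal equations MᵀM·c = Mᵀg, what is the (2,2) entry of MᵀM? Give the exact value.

108

Row 2 ↔ basis s, column 2 ↔ basis s, so (MᵀM)_{2,2} = Σᵢ (s)·(s) = (-3)·(-3) + (-1)·(-1) + (2)·(2) + (3)·(3) + (6)·(6) + (7)·(7) = 108.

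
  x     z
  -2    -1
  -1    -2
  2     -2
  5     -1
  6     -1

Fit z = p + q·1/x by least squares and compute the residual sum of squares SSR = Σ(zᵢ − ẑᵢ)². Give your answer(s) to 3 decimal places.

The normal system MᵀM·[p, q]ᵀ = Mᵀz is [[5, -19/30]; [-19/30, 1411/900]]·[p, q]ᵀ = [-7, 17/15]ᵀ.
Eliminating q: (1411/900)·(row 1) − (-19/30)·(row 2) gives (3347/450)·p = (1411/900)·(-7) − (-19/30)·(17/15) = -3077/300, so p = -9231/6694.
Then q = ((17/15) − (-19/30)·(-9231/6694))/(1411/900) = 555/3347.
Residuals: 1546/3347, -3047/6694, -2356/3347, 2315/6694, 1176/3347; SSR = 7759/6694.

SSR = 1.159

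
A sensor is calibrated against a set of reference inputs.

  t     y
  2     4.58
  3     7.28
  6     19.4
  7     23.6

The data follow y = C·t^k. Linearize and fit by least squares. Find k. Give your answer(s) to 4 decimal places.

Taking logs, ln y = k·ln t + ln C, so regress ln y on ln t.
XᵀX = [[8.6844, 5.5294]; [5.5294, 4]], rhs = [14.7002, 9.6333]ᵀ  (here Σln t = 5.5294, Σ(ln t)² = 8.6844, Σln y = 9.6333, Σln t·ln y = 14.7002).
Slope k = (n·Σln t·ln y − Σln t·Σln y)/(n·Σ(ln t)² − (Σln t)²) = (4·14.7002 − 5.5294·9.6333)/4.1629 = 1.32934; ln C = (Σln y − k·Σln t)/n = 0.57071.

k = 1.3293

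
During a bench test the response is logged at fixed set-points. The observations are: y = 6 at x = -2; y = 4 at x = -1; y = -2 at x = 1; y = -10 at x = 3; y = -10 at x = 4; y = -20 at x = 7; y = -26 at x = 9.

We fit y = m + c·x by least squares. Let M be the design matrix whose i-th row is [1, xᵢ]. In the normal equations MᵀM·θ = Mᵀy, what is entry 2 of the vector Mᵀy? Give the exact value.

Entry 2 ↔ basis x, so (Mᵀy)_{2} = Σᵢ (x)·yᵢ = (-2)·(6) + (-1)·(4) + (1)·(-2) + (3)·(-10) + (4)·(-10) + (7)·(-20) + (9)·(-26) = -462.

-462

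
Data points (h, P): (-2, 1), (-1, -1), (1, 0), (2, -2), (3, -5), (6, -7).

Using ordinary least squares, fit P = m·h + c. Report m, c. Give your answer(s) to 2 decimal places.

m = -0.99, c = -0.85

Setting ∂/∂m … = 0 gives: 55·m + 9·c = -62;  9·m + 6·c = -14.
(Σh·h = 55, Σh = 9, Σ1 = 6, Σh·P = -62, ΣP = -14.)
Determinant 55·6 − 9² = 249.
m = ((-62)·6 − 9·(-14))/249 = -82/83; c = (55·(-14) − 9·(-62))/249 = -212/249.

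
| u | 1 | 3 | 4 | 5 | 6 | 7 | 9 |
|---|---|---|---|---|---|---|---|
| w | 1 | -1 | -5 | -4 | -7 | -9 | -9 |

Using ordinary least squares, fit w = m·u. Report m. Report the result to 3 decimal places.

m = -1.051

The normal equations are: 217·m = -228.
Hence m = -228 / 217 ≈ -1.05069.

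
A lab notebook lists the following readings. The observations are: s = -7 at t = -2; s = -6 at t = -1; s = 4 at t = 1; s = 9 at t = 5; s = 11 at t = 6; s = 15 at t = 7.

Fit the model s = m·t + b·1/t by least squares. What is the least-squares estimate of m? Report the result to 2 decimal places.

Entries of XᵀX: Σt·t = 116, Σt·1/t = 6, Σ1/t·1/t = 51557/22050.
Right-hand side: Σt·s = 240, Σ1/t·s = 2024/105.
det = 116·(51557/22050) − 6² = 2593406/11025.
m = (240·(51557/22050) − 6·(2024/105))/(2593406/11025) = 2455860/1296703; b = (116·(2024/105) − 6·240)/(2593406/11025) = 4388160/1296703.

m = 1.89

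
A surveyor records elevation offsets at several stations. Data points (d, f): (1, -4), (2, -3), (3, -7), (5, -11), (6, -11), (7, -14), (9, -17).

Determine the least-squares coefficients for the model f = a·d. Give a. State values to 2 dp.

With design matrix X, XᵀX = [[205]] and Xᵀf = [-403]ᵀ.
a = (-403)/205 = -1.96585.

a = -1.97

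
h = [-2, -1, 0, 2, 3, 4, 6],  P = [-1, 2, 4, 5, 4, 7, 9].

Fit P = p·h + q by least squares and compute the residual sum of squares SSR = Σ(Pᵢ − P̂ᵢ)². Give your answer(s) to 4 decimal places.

SSR = 7.5145

AᵀA·[p, q]ᵀ = AᵀP reads: 70·p + 12·q = 104;  12·p + 7·q = 30.
Δ = 70·7 − 12² = 346.
p = (104·7 − 12·30)/346 = 184/173; q = (70·30 − 12·104)/346 = 426/173.
Residuals: -231/173, 104/173, 266/173, 71/173, -286/173, 49/173, 27/173; SSR = 1300/173.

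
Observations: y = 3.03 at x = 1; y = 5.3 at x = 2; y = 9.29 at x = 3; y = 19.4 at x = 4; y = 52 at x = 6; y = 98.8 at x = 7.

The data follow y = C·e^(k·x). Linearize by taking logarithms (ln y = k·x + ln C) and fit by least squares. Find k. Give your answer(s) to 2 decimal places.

k = 0.58

Let Y = ln y. Fitting Y = k·x + ln C by least squares:
Σx = 23.0000, Σ(x)² = 115.0000, Σln y = 16.5148, Σx·ln y = 78.8510.
Normal system: [[115.0000, 23.0000]; [23.0000, 6]]·[k, ln C]ᵀ = [78.8510, 16.5148]ᵀ.
Δ = 115.0000·6 − (23.0000)² = 161.0000; k = (78.8510·6 − 23.0000·16.5148)/161.0000 = 0.57929, ln C = (115.0000·16.5148 − 23.0000·78.8510)/161.0000 = 0.53187.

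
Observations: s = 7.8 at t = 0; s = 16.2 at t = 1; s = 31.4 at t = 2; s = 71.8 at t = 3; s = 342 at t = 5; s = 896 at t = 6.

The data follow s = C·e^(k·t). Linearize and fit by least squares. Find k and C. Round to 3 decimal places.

k = 0.786, C = 7.189

Taking logs, ln s = k·t + ln C, so regress ln s on t.
AᵀA = [[75.0000, 17.0000]; [17.0000, 6]], rhs = [92.4620, 25.1926]ᵀ  (here Σt = 17.0000, Σ(t)² = 75.0000, Σln s = 25.1926, Σt·ln s = 92.4620).
Solving (det = 161.0000): k = 0.78570, ln C = 1.97261, so C = exp(1.97261) = 7.18940.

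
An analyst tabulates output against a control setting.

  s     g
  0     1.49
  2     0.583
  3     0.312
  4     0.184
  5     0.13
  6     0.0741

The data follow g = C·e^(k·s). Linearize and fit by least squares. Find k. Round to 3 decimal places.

k = -0.501

With ln gᵢ as the transformed response and sᵢ as the regressor:
Sums: Σs = 20.0000, Σ(s)² = 90.0000, Σln g = -7.6409, Σs·ln g = -37.1598.
Normal system: [[90.0000, 20.0000]; [20.0000, 6]]·[k, ln C]ᵀ = [-37.1598, -7.6409]ᵀ.
Δ = 90.0000·6 − (20.0000)² = 140.0000; k = (-37.1598·6 − 20.0000·-7.6409)/140.0000 = -0.50100, ln C = (90.0000·-7.6409 − 20.0000·-37.1598)/140.0000 = 0.39652.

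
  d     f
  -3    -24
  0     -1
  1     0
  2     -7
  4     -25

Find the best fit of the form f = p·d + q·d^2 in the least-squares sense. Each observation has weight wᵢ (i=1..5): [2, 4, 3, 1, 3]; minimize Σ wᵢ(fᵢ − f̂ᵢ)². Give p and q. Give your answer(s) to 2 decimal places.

p = 1.83, q = -2.04

From the data, Σwᵢ·d·d = 73, Σwᵢ·d·d^2 = 149, Σwᵢ·d^2·d^2 = 949.
Right-hand side: Σwᵢ·d·f = -170, Σwᵢ·d^2·f = -1660.
det = 73·949 − 149² = 47076.
p = ((-170)·949 − 149·(-1660))/47076 = 14335/7846; q = (73·(-1660) − 149·(-170))/47076 = -15975/7846.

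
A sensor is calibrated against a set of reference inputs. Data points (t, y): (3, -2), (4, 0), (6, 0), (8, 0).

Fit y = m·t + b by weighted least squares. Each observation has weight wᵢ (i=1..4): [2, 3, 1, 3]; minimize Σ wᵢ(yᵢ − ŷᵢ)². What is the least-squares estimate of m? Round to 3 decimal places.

m = 0.246

Compute the Gram sums: Σwᵢ·t·t = 294, Σwᵢ·t = 48, Σwᵢ·1 = 9.
And Σwᵢ·t·y = -12, Σwᵢ·y = -4.
Normal equations: [[294, 48]; [48, 9]]·[m, b]ᵀ = [-12, -4]ᵀ.
det = 294·9 − 48² = 342.
m = ((-12)·9 − 48·(-4))/342 = 14/57; b = (294·(-4) − 48·(-12))/342 = -100/57.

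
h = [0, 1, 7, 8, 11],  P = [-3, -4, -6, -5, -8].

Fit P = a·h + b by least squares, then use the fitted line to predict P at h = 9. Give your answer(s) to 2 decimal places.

P̂ = -6.56

Normal-equation sums: Σh·h = 235, Σh = 27, Σ1 = 5.
Moment sums: Σh·P = -174, ΣP = -26.
Δ = 235·5 − 27² = 446.
a = ((-174)·5 − 27·(-26))/446 = -84/223; b = (235·(-26) − 27·(-174))/446 = -706/223.
At h = 9: P̂ = (-84/223)·(9) + (-706/223)·(1) = -1462/223.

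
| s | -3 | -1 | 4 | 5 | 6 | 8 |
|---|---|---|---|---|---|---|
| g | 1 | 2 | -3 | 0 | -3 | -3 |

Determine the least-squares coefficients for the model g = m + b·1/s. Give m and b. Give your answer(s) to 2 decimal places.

XᵀX·[m, b]ᵀ = Xᵀg reads: 6·m + (-71/120)·b = -6;  (-71/120)·m + (18101/14400)·b = -95/24.
(Σ1 = 6, Σ1/s = -71/120, Σ1/s·1/s = 18101/14400, Σg = -6, Σ1/s·g = -95/24.)
Determinant 6·(18101/14400) − (-71/120)² = 20713/2880.
m = ((-6)·(18101/14400) − (-71/120)·(-95/24))/(20713/2880) = -20333/14795; b = (6·(-95/24) − (-71/120)·(-6))/(20713/2880) = -11232/2959.

m = -1.37, b = -3.80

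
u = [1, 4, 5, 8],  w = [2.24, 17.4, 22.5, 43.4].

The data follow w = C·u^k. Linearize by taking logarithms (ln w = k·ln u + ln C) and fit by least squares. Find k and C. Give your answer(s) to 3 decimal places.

k = 1.431, C = 2.273

Linearized form: ln w = k·ln u + ln C. From the 4 transformed points,
AᵀA = [[8.8362, 5.0752]; [5.0752, 4]], rhs = [16.8114, 10.5469]ᵀ  (here Σln u = 5.0752, Σ(ln u)² = 8.8362, Σln w = 10.5469, Σln u·ln w = 16.8114).
Solving (det = 9.5873): k = 1.43085, ln C = 0.82128, so C = exp(0.82128) = 2.27341.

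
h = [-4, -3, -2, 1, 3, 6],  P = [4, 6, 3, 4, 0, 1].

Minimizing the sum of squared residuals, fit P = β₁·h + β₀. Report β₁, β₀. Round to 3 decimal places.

β₁ = -0.441, β₀ = 3.073

Forming AᵀA = [[75, 1]; [1, 6]] and AᵀP = [-30, 18]ᵀ gives AᵀA·[β₁, β₀]ᵀ = AᵀP.
Eliminating β₀: 6·(row 1) − 1·(row 2) gives 449·β₁ = 6·(-30) − 1·18 = -198, so β₁ = -198/449.
Then β₀ = (18 − 1·(-198/449))/6 = 1380/449.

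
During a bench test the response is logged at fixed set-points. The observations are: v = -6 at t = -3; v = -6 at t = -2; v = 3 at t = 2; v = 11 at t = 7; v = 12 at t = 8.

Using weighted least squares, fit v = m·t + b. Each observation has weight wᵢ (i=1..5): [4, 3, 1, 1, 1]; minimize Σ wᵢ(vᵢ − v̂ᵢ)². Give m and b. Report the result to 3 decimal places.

m = 1.731, b = -1.427

Sums needed: Σwᵢ·t·t = 165, Σwᵢ·t = -1, Σwᵢ·1 = 10.
And Σwᵢ·t·v = 287, Σwᵢ·v = -16.
AᵀWA·[m, b]ᵀ = AᵀWv becomes [[165, -1]; [-1, 10]]·[m, b]ᵀ = [287, -16]ᵀ.
Δ = 165·10 − (-1)² = 1649.
m = (287·10 − (-1)·(-16))/1649 = 2854/1649; b = (165·(-16) − (-1)·287)/1649 = -2353/1649.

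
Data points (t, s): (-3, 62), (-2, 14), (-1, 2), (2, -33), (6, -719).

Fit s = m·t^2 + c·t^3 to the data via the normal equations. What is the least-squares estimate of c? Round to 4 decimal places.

Forming MᵀM = [[1410, 7532]; [7532, 47514]] and Mᵀs = [-25400, -157356]ᵀ gives MᵀM·[m, c]ᵀ = Mᵀs.
Eliminating c: 47514·(row 1) − 7532·(row 2) gives 10263716·m = 47514·(-25400) − 7532·(-157356) = -21650208, so m = -5412552/2565929.
Then c = ((-157356) − 7532·(-5412552/2565929))/47514 = -7639790/2565929.

c = -2.9774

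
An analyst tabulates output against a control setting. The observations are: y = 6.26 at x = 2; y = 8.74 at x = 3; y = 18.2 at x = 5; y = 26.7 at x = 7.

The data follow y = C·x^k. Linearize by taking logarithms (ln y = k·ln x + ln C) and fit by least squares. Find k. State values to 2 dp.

Let Y = ln y. Fitting Y = k·ln x + ln C by least squares:
Σln x = 5.3471, Σ(ln x)² = 8.0643, Σln y = 10.1882, Σln x·ln y = 14.7144.
Equations: 8.0643·k + 5.3471·ln C = 14.7144;  5.3471·k + 4·ln C = 10.1882.
Solving (det = 3.6655): k = 1.19499, ln C = 0.94961.

k = 1.19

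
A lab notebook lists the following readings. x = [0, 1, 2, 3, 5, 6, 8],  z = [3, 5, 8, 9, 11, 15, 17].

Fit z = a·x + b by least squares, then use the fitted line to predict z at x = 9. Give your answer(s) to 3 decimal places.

ẑ = 19.121

MᵀM·[a, b]ᵀ = Mᵀz reads: 139·a + 25·b = 329;  25·a + 7·b = 68.
(Σx·x = 139, Σx = 25, Σ1 = 7, Σx·z = 329, Σz = 68.)
Determinant 139·7 − 25² = 348.
a = (329·7 − 25·68)/348 = 201/116; b = (139·68 − 25·329)/348 = 409/116.
At x = 9: ẑ = (201/116)·(9) + (409/116)·(1) = 1109/58.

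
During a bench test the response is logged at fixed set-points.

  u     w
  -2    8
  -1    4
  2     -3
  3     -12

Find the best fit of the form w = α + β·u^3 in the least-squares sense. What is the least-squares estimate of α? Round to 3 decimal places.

XᵀX·[α, β]ᵀ = Xᵀw reads: 4·α + 26·β = -3;  26·α + 858·β = -416.
(Σ1 = 4, Σu^3 = 26, Σu^3·u^3 = 858, Σw = -3, Σu^3·w = -416.)
Δ = 4·858 − 26² = 2756.
α = ((-3)·858 − 26·(-416))/2756 = 317/106; β = (4·(-416) − 26·(-3))/2756 = -61/106.

α = 2.991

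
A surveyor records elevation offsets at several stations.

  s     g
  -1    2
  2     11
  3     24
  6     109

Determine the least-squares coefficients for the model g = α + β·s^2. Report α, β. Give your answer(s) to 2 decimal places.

The normal system MᵀM·[α, β]ᵀ = Mᵀg is [[4, 50]; [50, 1394]]·[α, β]ᵀ = [146, 4186]ᵀ.
Determinant 4·1394 − 50² = 3076.
α = (146·1394 − 50·4186)/3076 = -1444/769; β = (4·4186 − 50·146)/3076 = 2361/769.

α = -1.88, β = 3.07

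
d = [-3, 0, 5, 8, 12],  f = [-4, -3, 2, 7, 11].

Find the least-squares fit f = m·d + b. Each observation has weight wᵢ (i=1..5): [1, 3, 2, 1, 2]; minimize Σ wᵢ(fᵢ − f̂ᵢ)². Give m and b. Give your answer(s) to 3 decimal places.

Entries of AᵀWA: Σwᵢ·d·d = 411, Σwᵢ·d = 39, Σwᵢ·1 = 9.
Right-hand side: Σwᵢ·d·f = 352, Σwᵢ·f = 20.
Δ = 411·9 − 39² = 2178.
m = (352·9 − 39·20)/2178 = 398/363; b = (411·20 − 39·352)/2178 = -306/121.

m = 1.096, b = -2.529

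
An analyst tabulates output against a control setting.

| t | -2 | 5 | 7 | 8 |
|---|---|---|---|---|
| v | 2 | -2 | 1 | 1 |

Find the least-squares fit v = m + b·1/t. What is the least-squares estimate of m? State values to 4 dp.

m = 0.4725

Entries of XᵀX: Σ1 = 4, Σ1/t = -9/280, Σ1/t·1/t = 25561/78400.
Moment sums: Σv = 2, Σ1/t·v = -317/280.
XᵀX·[m, b]ᵀ = Xᵀv becomes [[4, -9/280]; [-9/280, 25561/78400]]·[m, b]ᵀ = [2, -317/280]ᵀ.
Δ = 4·(25561/78400) − (-9/280)² = 102163/78400.
m = (2·(25561/78400) − (-9/280)·(-317/280))/(102163/78400) = 48269/102163; b = (4·(-317/280) − (-9/280)·2)/(102163/78400) = -350000/102163.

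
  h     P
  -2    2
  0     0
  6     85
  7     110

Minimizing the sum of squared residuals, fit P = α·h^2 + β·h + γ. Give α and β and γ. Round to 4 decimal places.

α = 1.8137, β = 3.0436, γ = 0.5258

Sums needed: Σh^2·h^2 = 3713, Σh^2·h = 551, Σh^2 = 89, Σh·h = 89, Σh = 11, Σ1 = 4.
Moment sums: Σh^2·P = 8458, Σh·P = 1276, ΣP = 197.
MᵀM·[α, β, γ]ᵀ = MᵀP becomes [[3713, 551, 89]; [551, 89, 11]; [89, 11, 4]]·[α, β, γ]ᵀ = [8458, 1276, 197]ᵀ.
Solving the 3×3 system (Gaussian elimination) gives α = 1937/1068, β = 16253/5340, γ = 234/445.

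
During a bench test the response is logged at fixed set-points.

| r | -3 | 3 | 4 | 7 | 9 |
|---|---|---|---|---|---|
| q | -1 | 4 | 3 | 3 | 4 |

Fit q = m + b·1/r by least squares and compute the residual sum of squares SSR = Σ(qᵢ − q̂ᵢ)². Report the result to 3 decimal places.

MᵀM·[m, b]ᵀ = Mᵀq reads: 5·m + (127/252)·b = 13;  (127/252)·m + (20161/63504)·b = 829/252.
det = 5·(20161/63504) − (127/252)² = 21169/15876.
m = (13·(20161/63504) − (127/252)·(829/252))/(21169/15876) = 78405/42338; b = (5·(829/252) − (127/252)·13)/(21169/15876) = 157122/21169.
Residuals: -15995/42338, -13801/42338, -14976/21169, 3717/42338, 56031/42338; SSR = 53105/21169.

SSR = 2.509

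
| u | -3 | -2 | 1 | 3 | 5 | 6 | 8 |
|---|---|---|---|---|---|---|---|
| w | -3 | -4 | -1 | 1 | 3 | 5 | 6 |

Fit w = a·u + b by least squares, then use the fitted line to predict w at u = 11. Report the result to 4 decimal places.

Compute the Gram sums: Σu·u = 148, Σu = 18, Σ1 = 7.
And Σu·w = 112, Σw = 7.
So AᵀA·[a, b]ᵀ = Aᵀw: [[148, 18]; [18, 7]]·[a, b]ᵀ = [112, 7]ᵀ.
Δ = 148·7 − 18² = 712.
a = (112·7 − 18·7)/712 = 329/356; b = (148·7 − 18·112)/712 = -245/178.
At u = 11: ŵ = (329/356)·(11) + (-245/178)·(1) = 3129/356.

ŵ = 8.7893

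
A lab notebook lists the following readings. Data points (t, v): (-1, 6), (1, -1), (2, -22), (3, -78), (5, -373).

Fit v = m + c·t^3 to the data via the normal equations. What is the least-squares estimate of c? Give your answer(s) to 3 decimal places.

c = -3.003

XᵀX·[m, c]ᵀ = Xᵀv reads: 5·m + 160·c = -468;  160·m + 16420·c = -48914.
Eliminating c: 16420·(row 1) − 160·(row 2) gives 56500·m = 16420·(-468) − 160·(-48914) = 141680, so m = 7084/2825.
Then c = ((-48914) − 160·(7084/2825))/16420 = -16969/5650.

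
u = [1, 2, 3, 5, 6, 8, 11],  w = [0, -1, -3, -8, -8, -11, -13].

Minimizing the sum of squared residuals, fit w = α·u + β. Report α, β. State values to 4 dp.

α = -1.3855, β = 0.8397

Entries of AᵀA: Σu·u = 260, Σu = 36, Σ1 = 7.
Right-hand side: Σu·w = -330, Σw = -44.
Normal equations: [[260, 36]; [36, 7]]·[α, β]ᵀ = [-330, -44]ᵀ.
Eliminating β: 7·(row 1) − 36·(row 2) gives 524·α = 7·(-330) − 36·(-44) = -726, so α = -363/262.
Then β = ((-44) − 36·(-363/262))/7 = 110/131.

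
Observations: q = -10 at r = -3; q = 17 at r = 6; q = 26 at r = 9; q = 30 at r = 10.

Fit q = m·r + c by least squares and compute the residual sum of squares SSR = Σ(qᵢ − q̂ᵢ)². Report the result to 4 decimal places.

The normal equations are: 226·m + 22·c = 666;  22·m + 4·c = 63.
(Σr·r = 226, Σr = 22, Σ1 = 4, Σr·q = 666, Σq = 63.)
det = 226·4 − 22² = 420.
m = (666·4 − 22·63)/420 = 213/70; c = (226·63 − 22·666)/420 = -69/70.
Residuals: 4/35, -19/70, -2/5, 39/70; SSR = 39/70.

SSR = 0.5571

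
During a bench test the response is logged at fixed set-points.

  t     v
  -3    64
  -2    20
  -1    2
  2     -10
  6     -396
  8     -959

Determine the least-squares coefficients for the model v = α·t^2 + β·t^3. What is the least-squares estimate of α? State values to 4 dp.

α = 1.0562

The normal system MᵀM·[α, β]ᵀ = Mᵀv is [[5506, 40300]; [40300, 309658]]·[α, β]ᵀ = [-75014, -578514]ᵀ.
Determinant 5506·309658 − 40300² = 80886948.
α = ((-75014)·309658 − 40300·(-578514))/80886948 = 21357247/20221737; β = (5506·(-578514) − 40300·(-75014))/80886948 = -40558471/20221737.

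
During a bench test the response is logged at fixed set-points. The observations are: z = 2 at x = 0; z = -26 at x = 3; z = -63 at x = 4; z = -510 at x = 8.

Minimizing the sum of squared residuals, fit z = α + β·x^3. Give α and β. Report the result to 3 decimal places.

MᵀM·[α, β]ᵀ = Mᵀz reads: 4·α + 603·β = -597;  603·α + 266969·β = -265854.
Determinant 4·266969 − 603² = 704267.
α = ((-597)·266969 − 603·(-265854))/704267 = 929469/704267; β = (4·(-265854) − 603·(-597))/704267 = -703425/704267.

α = 1.320, β = -0.999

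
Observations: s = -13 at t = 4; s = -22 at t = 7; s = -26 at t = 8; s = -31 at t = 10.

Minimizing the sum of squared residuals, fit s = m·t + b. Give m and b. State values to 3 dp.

Forming AᵀA = [[229, 29]; [29, 4]] and Aᵀs = [-724, -92]ᵀ gives AᵀA·[m, b]ᵀ = Aᵀs.
Determinant 229·4 − 29² = 75.
m = ((-724)·4 − 29·(-92))/75 = -76/25; b = (229·(-92) − 29·(-724))/75 = -24/25.

m = -3.040, b = -0.960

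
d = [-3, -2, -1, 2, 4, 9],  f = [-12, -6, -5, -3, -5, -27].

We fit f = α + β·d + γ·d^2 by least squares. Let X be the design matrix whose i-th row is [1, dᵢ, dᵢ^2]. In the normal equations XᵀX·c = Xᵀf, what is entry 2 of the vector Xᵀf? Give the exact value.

Entry 2 ↔ basis d, so (Xᵀf)_{2} = Σᵢ (d)·fᵢ = (-3)·(-12) + (-2)·(-6) + (-1)·(-5) + (2)·(-3) + (4)·(-5) + (9)·(-27) = -216.

-216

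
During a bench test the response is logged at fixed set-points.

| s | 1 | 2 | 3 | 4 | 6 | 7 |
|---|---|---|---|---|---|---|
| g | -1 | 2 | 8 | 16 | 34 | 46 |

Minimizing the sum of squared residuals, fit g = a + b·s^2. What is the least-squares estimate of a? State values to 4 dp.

The normal equations are: 6·a + 115·b = 105;  115·a + 4051·b = 3813.
(Σ1 = 6, Σs^2 = 115, Σs^2·s^2 = 4051, Σg = 105, Σs^2·g = 3813.)
Determinant 6·4051 − 115² = 11081.
a = (105·4051 − 115·3813)/11081 = -13140/11081; b = (6·3813 − 115·105)/11081 = 10803/11081.

a = -1.1858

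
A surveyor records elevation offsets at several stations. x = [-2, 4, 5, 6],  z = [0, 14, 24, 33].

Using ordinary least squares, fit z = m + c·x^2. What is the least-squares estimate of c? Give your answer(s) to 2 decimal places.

c = 1.04

Forming AᵀA = [[4, 81]; [81, 2193]] and Aᵀz = [71, 2012]ᵀ gives AᵀA·[m, c]ᵀ = Aᵀz.
Δ = 4·2193 − 81² = 2211.
m = (71·2193 − 81·2012)/2211 = -2423/737; c = (4·2012 − 81·71)/2211 = 2297/2211.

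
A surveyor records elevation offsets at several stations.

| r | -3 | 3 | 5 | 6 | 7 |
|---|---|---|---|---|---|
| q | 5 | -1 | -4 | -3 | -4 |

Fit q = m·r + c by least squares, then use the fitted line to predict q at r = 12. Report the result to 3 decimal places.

q̂ = -9.215

With design matrix M, MᵀM = [[128, 18]; [18, 5]] and Mᵀq = [-84, -7]ᵀ.
Eliminating c: 5·(row 1) − 18·(row 2) gives 316·m = 5·(-84) − 18·(-7) = -294, so m = -147/158.
Then c = ((-7) − 18·(-147/158))/5 = 154/79.
At r = 12: q̂ = (-147/158)·(12) + (154/79)·(1) = -728/79.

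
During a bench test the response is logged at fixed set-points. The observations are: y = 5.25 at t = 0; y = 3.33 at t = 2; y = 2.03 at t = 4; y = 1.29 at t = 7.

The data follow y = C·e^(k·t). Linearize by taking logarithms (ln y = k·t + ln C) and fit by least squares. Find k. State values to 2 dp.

k = -0.20

Linearized form: ln y = k·t + ln C. From the 4 transformed points,
Over the data: Σt = 13.0000, Σ(t)² = 69.0000, Σln y = 3.8239, Σt·ln y = 7.0206.
Normal system: [[69.0000, 13.0000]; [13.0000, 4]]·[k, ln C]ᵀ = [7.0206, 3.8239]ᵀ.
Solving (det = 107.0000): k = -0.20213, ln C = 1.61290.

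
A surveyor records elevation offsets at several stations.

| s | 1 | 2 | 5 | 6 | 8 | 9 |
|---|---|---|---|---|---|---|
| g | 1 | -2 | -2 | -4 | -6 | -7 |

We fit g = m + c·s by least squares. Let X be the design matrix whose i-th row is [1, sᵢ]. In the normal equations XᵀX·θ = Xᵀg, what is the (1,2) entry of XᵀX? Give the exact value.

Row 1 ↔ basis 1, column 2 ↔ basis s, so (XᵀX)_{1,2} = Σᵢ s = (1)·(1) + (1)·(2) + (1)·(5) + (1)·(6) + (1)·(8) + (1)·(9) = 31.

31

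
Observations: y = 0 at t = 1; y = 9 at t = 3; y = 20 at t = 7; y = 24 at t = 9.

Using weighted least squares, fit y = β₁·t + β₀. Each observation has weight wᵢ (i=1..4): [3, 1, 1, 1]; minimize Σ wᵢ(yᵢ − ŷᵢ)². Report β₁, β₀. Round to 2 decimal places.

MᵀWM·[β₁, β₀]ᵀ = MᵀWy reads: 142·β₁ + 22·β₀ = 383;  22·β₁ + 6·β₀ = 53.
Determinant 142·6 − 22² = 368.
β₁ = (383·6 − 22·53)/368 = 283/92; β₀ = (142·53 − 22·383)/368 = -225/92.

β₁ = 3.08, β₀ = -2.45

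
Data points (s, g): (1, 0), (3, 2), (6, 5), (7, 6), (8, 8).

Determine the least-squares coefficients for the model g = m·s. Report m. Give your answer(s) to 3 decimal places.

Setting ∂/∂m … = 0 gives: 159·m = 142.
Hence m = 142 / 159 ≈ 0.893082.

m = 0.893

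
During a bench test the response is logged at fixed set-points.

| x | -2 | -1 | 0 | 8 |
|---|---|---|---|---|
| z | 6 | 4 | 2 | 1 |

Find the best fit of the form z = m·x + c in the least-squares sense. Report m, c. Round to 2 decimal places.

Entries of MᵀM: Σx·x = 69, Σx = 5, Σ1 = 4.
Moment sums: Σx·z = -8, Σz = 13.
Δ = 69·4 − 5² = 251.
m = ((-8)·4 − 5·13)/251 = -97/251; c = (69·13 − 5·(-8))/251 = 937/251.

m = -0.39, c = 3.73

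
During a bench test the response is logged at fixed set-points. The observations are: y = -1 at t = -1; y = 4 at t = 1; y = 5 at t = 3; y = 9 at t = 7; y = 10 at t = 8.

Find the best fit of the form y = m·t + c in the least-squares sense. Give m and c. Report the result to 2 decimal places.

Entries of AᵀA: Σt·t = 124, Σt = 18, Σ1 = 5.
For Aᵀy: Σt·y = 163, Σy = 27.
Normal equations: [[124, 18]; [18, 5]]·[m, c]ᵀ = [163, 27]ᵀ.
Eliminating c: 5·(row 1) − 18·(row 2) gives 296·m = 5·163 − 18·27 = 329, so m = 329/296.
Then c = (27 − 18·(329/296))/5 = 207/148.

m = 1.11, c = 1.40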